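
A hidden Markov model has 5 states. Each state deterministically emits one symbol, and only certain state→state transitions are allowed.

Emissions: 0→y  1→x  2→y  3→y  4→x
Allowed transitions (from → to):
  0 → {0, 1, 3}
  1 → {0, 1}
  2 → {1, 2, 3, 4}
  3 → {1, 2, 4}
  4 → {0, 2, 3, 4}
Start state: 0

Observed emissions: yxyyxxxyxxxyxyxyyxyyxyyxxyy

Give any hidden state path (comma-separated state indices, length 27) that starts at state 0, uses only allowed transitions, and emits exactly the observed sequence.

  pos 0: y in {0,2,3}, choose 0; start
  pos 1: x in {1,4}, choose 1; 0->1 ok
  pos 2: y in {0,2,3}, choose 0; 1->0 ok
  pos 3: y in {0,2,3}, choose 0; 0->0 ok
  pos 4: x in {1,4}, choose 1; 0->1 ok
  pos 5: x in {1,4}, choose 1; 1->1 ok
  pos 6: x in {1,4}, choose 1; 1->1 ok
  pos 7: y in {0,2,3}, choose 0; 1->0 ok
  pos 8: x in {1,4}, choose 1; 0->1 ok
  pos 9: x in {1,4}, choose 1; 1->1 ok
  pos 10: x in {1,4}, choose 1; 1->1 ok
  pos 11: y in {0,2,3}, choose 0; 1->0 ok
  pos 12: x in {1,4}, choose 1; 0->1 ok
  pos 13: y in {0,2,3}, choose 0; 1->0 ok
  pos 14: x in {1,4}, choose 1; 0->1 ok
  pos 15: y in {0,2,3}, choose 0; 1->0 ok
  pos 16: y in {0,2,3}, choose 3; 0->3 ok
  pos 17: x in {1,4}, choose 4; 3->4 ok
  pos 18: y in {0,2,3}, choose 2; 4->2 ok
  pos 19: y in {0,2,3}, choose 3; 2->3 ok
  pos 20: x in {1,4}, choose 4; 3->4 ok
  pos 21: y in {0,2,3}, choose 0; 4->0 ok
  pos 22: y in {0,2,3}, choose 3; 0->3 ok
  pos 23: x in {1,4}, choose 4; 3->4 ok
  pos 24: x in {1,4}, choose 4; 4->4 ok
  pos 25: y in {0,2,3}, choose 2; 4->2 ok
  pos 26: y in {0,2,3}, choose 2; 2->2 ok

0,1,0,0,1,1,1,0,1,1,1,0,1,0,1,0,3,4,2,3,4,0,3,4,4,2,2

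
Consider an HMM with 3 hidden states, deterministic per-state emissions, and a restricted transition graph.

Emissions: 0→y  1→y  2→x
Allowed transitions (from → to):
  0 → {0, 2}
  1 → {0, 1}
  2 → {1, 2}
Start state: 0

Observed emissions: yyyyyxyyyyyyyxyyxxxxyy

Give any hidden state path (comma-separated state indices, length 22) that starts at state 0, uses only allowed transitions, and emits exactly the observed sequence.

0,0,0,0,0,2,1,1,1,1,1,1,0,2,1,0,2,2,2,2,1,0

  0: obs=y cand={0,1} pick 0 [start]
  1: obs=y cand={0,1} pick 0 [0->0 ok]
  2: obs=y cand={0,1} pick 0 [0->0 ok]
  3: obs=y cand={0,1} pick 0 [0->0 ok]
  4: obs=y cand={0,1} pick 0 [0->0 ok]
  5: obs=x cand={2} pick 2 [0->2 ok]
  6: obs=y cand={0,1} pick 1 [2->1 ok]
  7: obs=y cand={0,1} pick 1 [1->1 ok]
  8: obs=y cand={0,1} pick 1 [1->1 ok]
  9: obs=y cand={0,1} pick 1 [1->1 ok]
  10: obs=y cand={0,1} pick 1 [1->1 ok]
  11: obs=y cand={0,1} pick 1 [1->1 ok]
  12: obs=y cand={0,1} pick 0 [1->0 ok]
  13: obs=x cand={2} pick 2 [0->2 ok]
  14: obs=y cand={0,1} pick 1 [2->1 ok]
  15: obs=y cand={0,1} pick 0 [1->0 ok]
  16: obs=x cand={2} pick 2 [0->2 ok]
  17: obs=x cand={2} pick 2 [2->2 ok]
  18: obs=x cand={2} pick 2 [2->2 ok]
  19: obs=x cand={2} pick 2 [2->2 ok]
  20: obs=y cand={0,1} pick 1 [2->1 ok]
  21: obs=y cand={0,1} pick 0 [1->0 ok]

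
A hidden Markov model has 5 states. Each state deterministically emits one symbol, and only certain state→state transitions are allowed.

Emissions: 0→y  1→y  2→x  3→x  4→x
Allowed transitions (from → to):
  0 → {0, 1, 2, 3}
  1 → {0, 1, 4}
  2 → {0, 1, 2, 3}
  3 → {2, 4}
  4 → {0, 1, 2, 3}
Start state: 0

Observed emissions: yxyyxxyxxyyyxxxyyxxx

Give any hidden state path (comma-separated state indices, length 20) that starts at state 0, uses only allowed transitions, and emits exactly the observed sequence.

0,2,1,0,3,2,1,4,2,1,0,1,4,2,2,1,0,3,2,3

  [0] y  {0,1}  => 0  start
  [1] x  {2,3,4}  => 2  0->2 ok
  [2] y  {0,1}  => 1  2->1 ok
  [3] y  {0,1}  => 0  1->0 ok
  [4] x  {2,3,4}  => 3  0->3 ok
  [5] x  {2,3,4}  => 2  3->2 ok
  [6] y  {0,1}  => 1  2->1 ok
  [7] x  {2,3,4}  => 4  1->4 ok
  [8] x  {2,3,4}  => 2  4->2 ok
  [9] y  {0,1}  => 1  2->1 ok
  [10] y  {0,1}  => 0  1->0 ok
  [11] y  {0,1}  => 1  0->1 ok
  [12] x  {2,3,4}  => 4  1->4 ok
  [13] x  {2,3,4}  => 2  4->2 ok
  [14] x  {2,3,4}  => 2  2->2 ok
  [15] y  {0,1}  => 1  2->1 ok
  [16] y  {0,1}  => 0  1->0 ok
  [17] x  {2,3,4}  => 3  0->3 ok
  [18] x  {2,3,4}  => 2  3->2 ok
  [19] x  {2,3,4}  => 3  2->3 ok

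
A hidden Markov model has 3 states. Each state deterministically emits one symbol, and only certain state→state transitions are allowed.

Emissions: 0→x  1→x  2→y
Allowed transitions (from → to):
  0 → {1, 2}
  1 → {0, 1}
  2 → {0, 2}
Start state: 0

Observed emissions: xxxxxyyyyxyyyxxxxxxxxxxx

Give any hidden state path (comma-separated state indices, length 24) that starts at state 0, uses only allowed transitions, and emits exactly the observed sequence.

  0: obs=x cand={0,1} pick 0 [start]
  1: obs=x cand={0,1} pick 1 [0->1 ok]
  2: obs=x cand={0,1} pick 1 [1->1 ok]
  3: obs=x cand={0,1} pick 1 [1->1 ok]
  4: obs=x cand={0,1} pick 0 [1->0 ok]
  5: obs=y cand={2} pick 2 [0->2 ok]
  6: obs=y cand={2} pick 2 [2->2 ok]
  7: obs=y cand={2} pick 2 [2->2 ok]
  8: obs=y cand={2} pick 2 [2->2 ok]
  9: obs=x cand={0,1} pick 0 [2->0 ok]
  10: obs=y cand={2} pick 2 [0->2 ok]
  11: obs=y cand={2} pick 2 [2->2 ok]
  12: obs=y cand={2} pick 2 [2->2 ok]
  13: obs=x cand={0,1} pick 0 [2->0 ok]
  14: obs=x cand={0,1} pick 1 [0->1 ok]
  15: obs=x cand={0,1} pick 1 [1->1 ok]
  16: obs=x cand={0,1} pick 1 [1->1 ok]
  17: obs=x cand={0,1} pick 0 [1->0 ok]
  18: obs=x cand={0,1} pick 1 [0->1 ok]
  19: obs=x cand={0,1} pick 0 [1->0 ok]
  20: obs=x cand={0,1} pick 1 [0->1 ok]
  21: obs=x cand={0,1} pick 1 [1->1 ok]
  22: obs=x cand={0,1} pick 1 [1->1 ok]
  23: obs=x cand={0,1} pick 1 [1->1 ok]

0,1,1,1,0,2,2,2,2,0,2,2,2,0,1,1,1,0,1,0,1,1,1,1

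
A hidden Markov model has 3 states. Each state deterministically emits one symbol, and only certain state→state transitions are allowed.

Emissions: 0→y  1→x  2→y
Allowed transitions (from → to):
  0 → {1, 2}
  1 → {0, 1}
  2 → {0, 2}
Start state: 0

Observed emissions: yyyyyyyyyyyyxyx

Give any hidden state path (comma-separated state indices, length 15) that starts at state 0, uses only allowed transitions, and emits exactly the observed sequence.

0,2,0,2,2,0,2,2,0,2,2,0,1,0,1

  0: obs=y cand={0,2} pick 0 [start]
  1: obs=y cand={0,2} pick 2 [0->2 ok]
  2: obs=y cand={0,2} pick 0 [2->0 ok]
  3: obs=y cand={0,2} pick 2 [0->2 ok]
  4: obs=y cand={0,2} pick 2 [2->2 ok]
  5: obs=y cand={0,2} pick 0 [2->0 ok]
  6: obs=y cand={0,2} pick 2 [0->2 ok]
  7: obs=y cand={0,2} pick 2 [2->2 ok]
  8: obs=y cand={0,2} pick 0 [2->0 ok]
  9: obs=y cand={0,2} pick 2 [0->2 ok]
  10: obs=y cand={0,2} pick 2 [2->2 ok]
  11: obs=y cand={0,2} pick 0 [2->0 ok]
  12: obs=x cand={1} pick 1 [0->1 ok]
  13: obs=y cand={0,2} pick 0 [1->0 ok]
  14: obs=x cand={1} pick 1 [0->1 ok]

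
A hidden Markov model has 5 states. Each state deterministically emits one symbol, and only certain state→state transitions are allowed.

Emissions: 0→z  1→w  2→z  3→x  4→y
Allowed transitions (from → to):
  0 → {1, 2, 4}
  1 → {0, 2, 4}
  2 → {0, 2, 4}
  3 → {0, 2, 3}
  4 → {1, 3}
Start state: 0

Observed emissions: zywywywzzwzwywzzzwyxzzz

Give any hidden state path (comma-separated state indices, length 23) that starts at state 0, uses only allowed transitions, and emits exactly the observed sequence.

0,4,1,4,1,4,1,2,0,1,0,1,4,1,0,2,0,1,4,3,2,2,2

  [0] z  {0,2}  => 0  start
  [1] y  {4}  => 4  0->4 ok
  [2] w  {1}  => 1  4->1 ok
  [3] y  {4}  => 4  1->4 ok
  [4] w  {1}  => 1  4->1 ok
  [5] y  {4}  => 4  1->4 ok
  [6] w  {1}  => 1  4->1 ok
  [7] z  {0,2}  => 2  1->2 ok
  [8] z  {0,2}  => 0  2->0 ok
  [9] w  {1}  => 1  0->1 ok
  [10] z  {0,2}  => 0  1->0 ok
  [11] w  {1}  => 1  0->1 ok
  [12] y  {4}  => 4  1->4 ok
  [13] w  {1}  => 1  4->1 ok
  [14] z  {0,2}  => 0  1->0 ok
  [15] z  {0,2}  => 2  0->2 ok
  [16] z  {0,2}  => 0  2->0 ok
  [17] w  {1}  => 1  0->1 ok
  [18] y  {4}  => 4  1->4 ok
  [19] x  {3}  => 3  4->3 ok
  [20] z  {0,2}  => 2  3->2 ok
  [21] z  {0,2}  => 2  2->2 ok
  [22] z  {0,2}  => 2  2->2 ok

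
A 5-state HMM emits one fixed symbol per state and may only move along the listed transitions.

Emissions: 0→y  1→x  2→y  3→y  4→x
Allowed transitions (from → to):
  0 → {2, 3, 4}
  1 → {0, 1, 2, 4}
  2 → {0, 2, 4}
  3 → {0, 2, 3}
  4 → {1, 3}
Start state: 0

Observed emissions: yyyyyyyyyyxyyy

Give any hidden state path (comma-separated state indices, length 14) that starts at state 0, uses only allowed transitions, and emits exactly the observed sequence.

  [0] y  {0,2,3}  => 0  start
  [1] y  {0,2,3}  => 3  0->3 ok
  [2] y  {0,2,3}  => 0  3->0 ok
  [3] y  {0,2,3}  => 3  0->3 ok
  [4] y  {0,2,3}  => 3  3->3 ok
  [5] y  {0,2,3}  => 3  3->3 ok
  [6] y  {0,2,3}  => 3  3->3 ok
  [7] y  {0,2,3}  => 2  3->2 ok
  [8] y  {0,2,3}  => 0  2->0 ok
  [9] y  {0,2,3}  => 2  0->2 ok
  [10] x  {1,4}  => 4  2->4 ok
  [11] y  {0,2,3}  => 3  4->3 ok
  [12] y  {0,2,3}  => 2  3->2 ok
  [13] y  {0,2,3}  => 2  2->2 ok

0,3,0,3,3,3,3,2,0,2,4,3,2,2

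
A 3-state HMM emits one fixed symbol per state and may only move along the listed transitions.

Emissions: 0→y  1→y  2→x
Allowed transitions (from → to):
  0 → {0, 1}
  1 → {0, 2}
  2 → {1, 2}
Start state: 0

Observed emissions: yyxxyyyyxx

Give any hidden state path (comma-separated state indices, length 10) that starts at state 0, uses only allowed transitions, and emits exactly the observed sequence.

  pos 0: y in {0,1}, choose 0; start
  pos 1: y in {0,1}, choose 1; 0->1 ok
  pos 2: x in {2}, choose 2; 1->2 ok
  pos 3: x in {2}, choose 2; 2->2 ok
  pos 4: y in {0,1}, choose 1; 2->1 ok
  pos 5: y in {0,1}, choose 0; 1->0 ok
  pos 6: y in {0,1}, choose 0; 0->0 ok
  pos 7: y in {0,1}, choose 1; 0->1 ok
  pos 8: x in {2}, choose 2; 1->2 ok
  pos 9: x in {2}, choose 2; 2->2 ok

0,1,2,2,1,0,0,1,2,2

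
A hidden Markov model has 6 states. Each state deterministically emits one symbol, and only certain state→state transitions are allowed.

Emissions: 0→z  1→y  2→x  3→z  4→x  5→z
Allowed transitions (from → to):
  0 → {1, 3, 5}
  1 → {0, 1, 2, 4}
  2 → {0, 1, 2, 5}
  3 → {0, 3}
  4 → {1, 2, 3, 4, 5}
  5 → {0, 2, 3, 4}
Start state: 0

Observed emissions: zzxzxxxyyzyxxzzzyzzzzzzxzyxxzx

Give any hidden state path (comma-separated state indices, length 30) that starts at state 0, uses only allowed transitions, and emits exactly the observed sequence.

0,5,4,5,4,2,2,1,1,0,1,4,2,5,3,0,1,0,5,0,3,0,5,2,0,1,2,2,5,4

  [0] z  {0,3,5}  => 0  start
  [1] z  {0,3,5}  => 5  0->5 ok
  [2] x  {2,4}  => 4  5->4 ok
  [3] z  {0,3,5}  => 5  4->5 ok
  [4] x  {2,4}  => 4  5->4 ok
  [5] x  {2,4}  => 2  4->2 ok
  [6] x  {2,4}  => 2  2->2 ok
  [7] y  {1}  => 1  2->1 ok
  [8] y  {1}  => 1  1->1 ok
  [9] z  {0,3,5}  => 0  1->0 ok
  [10] y  {1}  => 1  0->1 ok
  [11] x  {2,4}  => 4  1->4 ok
  [12] x  {2,4}  => 2  4->2 ok
  [13] z  {0,3,5}  => 5  2->5 ok
  [14] z  {0,3,5}  => 3  5->3 ok
  [15] z  {0,3,5}  => 0  3->0 ok
  [16] y  {1}  => 1  0->1 ok
  [17] z  {0,3,5}  => 0  1->0 ok
  [18] z  {0,3,5}  => 5  0->5 ok
  [19] z  {0,3,5}  => 0  5->0 ok
  [20] z  {0,3,5}  => 3  0->3 ok
  [21] z  {0,3,5}  => 0  3->0 ok
  [22] z  {0,3,5}  => 5  0->5 ok
  [23] x  {2,4}  => 2  5->2 ok
  [24] z  {0,3,5}  => 0  2->0 ok
  [25] y  {1}  => 1  0->1 ok
  [26] x  {2,4}  => 2  1->2 ok
  [27] x  {2,4}  => 2  2->2 ok
  [28] z  {0,3,5}  => 5  2->5 ok
  [29] x  {2,4}  => 4  5->4 ok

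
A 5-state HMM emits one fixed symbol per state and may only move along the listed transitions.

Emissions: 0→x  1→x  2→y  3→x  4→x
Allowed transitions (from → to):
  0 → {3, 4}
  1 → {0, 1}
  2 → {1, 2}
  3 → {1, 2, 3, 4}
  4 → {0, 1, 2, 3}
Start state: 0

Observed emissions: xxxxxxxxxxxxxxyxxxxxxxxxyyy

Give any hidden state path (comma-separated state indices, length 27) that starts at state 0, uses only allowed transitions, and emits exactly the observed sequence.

  t0 'x' -> {0,1,3,4}, take 0 (start)
  t1 'x' -> {0,1,3,4}, take 4 (0->4 ok)
  t2 'x' -> {0,1,3,4}, take 3 (4->3 ok)
  t3 'x' -> {0,1,3,4}, take 3 (3->3 ok)
  t4 'x' -> {0,1,3,4}, take 1 (3->1 ok)
  t5 'x' -> {0,1,3,4}, take 0 (1->0 ok)
  t6 'x' -> {0,1,3,4}, take 3 (0->3 ok)
  t7 'x' -> {0,1,3,4}, take 1 (3->1 ok)
  t8 'x' -> {0,1,3,4}, take 1 (1->1 ok)
  t9 'x' -> {0,1,3,4}, take 1 (1->1 ok)
  t10 'x' -> {0,1,3,4}, take 1 (1->1 ok)
  t11 'x' -> {0,1,3,4}, take 0 (1->0 ok)
  t12 'x' -> {0,1,3,4}, take 3 (0->3 ok)
  t13 'x' -> {0,1,3,4}, take 3 (3->3 ok)
  t14 'y' -> {2}, take 2 (3->2 ok)
  t15 'x' -> {0,1,3,4}, take 1 (2->1 ok)
  t16 'x' -> {0,1,3,4}, take 1 (1->1 ok)
  t17 'x' -> {0,1,3,4}, take 1 (1->1 ok)
  t18 'x' -> {0,1,3,4}, take 0 (1->0 ok)
  t19 'x' -> {0,1,3,4}, take 3 (0->3 ok)
  t20 'x' -> {0,1,3,4}, take 1 (3->1 ok)
  t21 'x' -> {0,1,3,4}, take 0 (1->0 ok)
  t22 'x' -> {0,1,3,4}, take 3 (0->3 ok)
  t23 'x' -> {0,1,3,4}, take 4 (3->4 ok)
  t24 'y' -> {2}, take 2 (4->2 ok)
  t25 'y' -> {2}, take 2 (2->2 ok)
  t26 'y' -> {2}, take 2 (2->2 ok)

0,4,3,3,1,0,3,1,1,1,1,0,3,3,2,1,1,1,0,3,1,0,3,4,2,2,2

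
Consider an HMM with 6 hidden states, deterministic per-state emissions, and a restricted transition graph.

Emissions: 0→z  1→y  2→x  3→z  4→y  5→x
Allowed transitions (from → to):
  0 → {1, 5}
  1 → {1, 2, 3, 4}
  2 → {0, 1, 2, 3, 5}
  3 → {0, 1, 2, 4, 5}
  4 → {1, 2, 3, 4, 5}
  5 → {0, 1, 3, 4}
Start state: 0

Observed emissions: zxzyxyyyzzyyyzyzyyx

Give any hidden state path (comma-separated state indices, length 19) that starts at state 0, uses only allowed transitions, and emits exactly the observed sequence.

0,5,3,1,2,1,1,1,3,0,1,1,1,3,4,3,1,4,2

  0: obs=z cand={0,3} pick 0 [start]
  1: obs=x cand={2,5} pick 5 [0->5 ok]
  2: obs=z cand={0,3} pick 3 [5->3 ok]
  3: obs=y cand={1,4} pick 1 [3->1 ok]
  4: obs=x cand={2,5} pick 2 [1->2 ok]
  5: obs=y cand={1,4} pick 1 [2->1 ok]
  6: obs=y cand={1,4} pick 1 [1->1 ok]
  7: obs=y cand={1,4} pick 1 [1->1 ok]
  8: obs=z cand={0,3} pick 3 [1->3 ok]
  9: obs=z cand={0,3} pick 0 [3->0 ok]
  10: obs=y cand={1,4} pick 1 [0->1 ok]
  11: obs=y cand={1,4} pick 1 [1->1 ok]
  12: obs=y cand={1,4} pick 1 [1->1 ok]
  13: obs=z cand={0,3} pick 3 [1->3 ok]
  14: obs=y cand={1,4} pick 4 [3->4 ok]
  15: obs=z cand={0,3} pick 3 [4->3 ok]
  16: obs=y cand={1,4} pick 1 [3->1 ok]
  17: obs=y cand={1,4} pick 4 [1->4 ok]
  18: obs=x cand={2,5} pick 2 [4->2 ok]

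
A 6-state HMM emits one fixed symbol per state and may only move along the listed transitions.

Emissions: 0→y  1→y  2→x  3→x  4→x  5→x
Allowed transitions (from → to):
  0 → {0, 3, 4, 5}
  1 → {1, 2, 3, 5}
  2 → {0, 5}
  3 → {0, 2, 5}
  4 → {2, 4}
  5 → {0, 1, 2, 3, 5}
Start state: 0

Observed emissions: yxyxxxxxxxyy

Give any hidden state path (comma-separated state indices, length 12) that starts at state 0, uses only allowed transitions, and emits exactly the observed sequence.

  pos 0: y in {0,1}, choose 0; start
  pos 1: x in {2,3,4,5}, choose 5; 0->5 ok
  pos 2: y in {0,1}, choose 0; 5->0 ok
  pos 3: x in {2,3,4,5}, choose 4; 0->4 ok
  pos 4: x in {2,3,4,5}, choose 2; 4->2 ok
  pos 5: x in {2,3,4,5}, choose 5; 2->5 ok
  pos 6: x in {2,3,4,5}, choose 5; 5->5 ok
  pos 7: x in {2,3,4,5}, choose 3; 5->3 ok
  pos 8: x in {2,3,4,5}, choose 2; 3->2 ok
  pos 9: x in {2,3,4,5}, choose 5; 2->5 ok
  pos 10: y in {0,1}, choose 1; 5->1 ok
  pos 11: y in {0,1}, choose 1; 1->1 ok

0,5,0,4,2,5,5,3,2,5,1,1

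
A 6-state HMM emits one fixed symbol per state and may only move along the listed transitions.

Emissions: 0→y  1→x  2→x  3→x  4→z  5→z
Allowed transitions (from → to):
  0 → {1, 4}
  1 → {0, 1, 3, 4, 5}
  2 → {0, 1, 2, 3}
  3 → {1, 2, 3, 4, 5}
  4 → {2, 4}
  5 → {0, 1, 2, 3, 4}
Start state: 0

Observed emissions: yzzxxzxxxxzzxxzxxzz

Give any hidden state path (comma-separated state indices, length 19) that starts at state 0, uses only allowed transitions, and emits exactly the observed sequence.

0,4,4,2,1,5,1,3,1,1,4,4,2,1,4,2,3,4,4

  pos 0: y in {0}, choose 0; start
  pos 1: z in {4,5}, choose 4; 0->4 ok
  pos 2: z in {4,5}, choose 4; 4->4 ok
  pos 3: x in {1,2,3}, choose 2; 4->2 ok
  pos 4: x in {1,2,3}, choose 1; 2->1 ok
  pos 5: z in {4,5}, choose 5; 1->5 ok
  pos 6: x in {1,2,3}, choose 1; 5->1 ok
  pos 7: x in {1,2,3}, choose 3; 1->3 ok
  pos 8: x in {1,2,3}, choose 1; 3->1 ok
  pos 9: x in {1,2,3}, choose 1; 1->1 ok
  pos 10: z in {4,5}, choose 4; 1->4 ok
  pos 11: z in {4,5}, choose 4; 4->4 ok
  pos 12: x in {1,2,3}, choose 2; 4->2 ok
  pos 13: x in {1,2,3}, choose 1; 2->1 ok
  pos 14: z in {4,5}, choose 4; 1->4 ok
  pos 15: x in {1,2,3}, choose 2; 4->2 ok
  pos 16: x in {1,2,3}, choose 3; 2->3 ok
  pos 17: z in {4,5}, choose 4; 3->4 ok
  pos 18: z in {4,5}, choose 4; 4->4 ok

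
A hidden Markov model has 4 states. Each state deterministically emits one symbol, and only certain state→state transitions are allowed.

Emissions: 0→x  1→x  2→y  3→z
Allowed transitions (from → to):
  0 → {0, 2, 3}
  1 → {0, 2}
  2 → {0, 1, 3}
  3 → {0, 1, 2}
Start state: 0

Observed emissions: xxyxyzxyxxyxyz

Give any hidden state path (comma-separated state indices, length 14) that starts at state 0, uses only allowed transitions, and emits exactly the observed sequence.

  0: obs=x cand={0,1} pick 0 [start]
  1: obs=x cand={0,1} pick 0 [0->0 ok]
  2: obs=y cand={2} pick 2 [0->2 ok]
  3: obs=x cand={0,1} pick 0 [2->0 ok]
  4: obs=y cand={2} pick 2 [0->2 ok]
  5: obs=z cand={3} pick 3 [2->3 ok]
  6: obs=x cand={0,1} pick 1 [3->1 ok]
  7: obs=y cand={2} pick 2 [1->2 ok]
  8: obs=x cand={0,1} pick 0 [2->0 ok]
  9: obs=x cand={0,1} pick 0 [0->0 ok]
  10: obs=y cand={2} pick 2 [0->2 ok]
  11: obs=x cand={0,1} pick 1 [2->1 ok]
  12: obs=y cand={2} pick 2 [1->2 ok]
  13: obs=z cand={3} pick 3 [2->3 ok]

0,0,2,0,2,3,1,2,0,0,2,1,2,3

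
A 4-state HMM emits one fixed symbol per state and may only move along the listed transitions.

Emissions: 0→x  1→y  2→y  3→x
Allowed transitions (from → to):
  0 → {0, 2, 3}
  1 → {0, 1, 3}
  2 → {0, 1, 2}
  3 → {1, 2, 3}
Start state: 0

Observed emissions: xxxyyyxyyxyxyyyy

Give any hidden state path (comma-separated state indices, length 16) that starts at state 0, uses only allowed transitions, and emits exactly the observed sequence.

0,3,3,2,1,1,3,1,1,3,1,0,2,2,2,1

  pos 0: x in {0,3}, choose 0; start
  pos 1: x in {0,3}, choose 3; 0->3 ok
  pos 2: x in {0,3}, choose 3; 3->3 ok
  pos 3: y in {1,2}, choose 2; 3->2 ok
  pos 4: y in {1,2}, choose 1; 2->1 ok
  pos 5: y in {1,2}, choose 1; 1->1 ok
  pos 6: x in {0,3}, choose 3; 1->3 ok
  pos 7: y in {1,2}, choose 1; 3->1 ok
  pos 8: y in {1,2}, choose 1; 1->1 ok
  pos 9: x in {0,3}, choose 3; 1->3 ok
  pos 10: y in {1,2}, choose 1; 3->1 ok
  pos 11: x in {0,3}, choose 0; 1->0 ok
  pos 12: y in {1,2}, choose 2; 0->2 ok
  pos 13: y in {1,2}, choose 2; 2->2 ok
  pos 14: y in {1,2}, choose 2; 2->2 ok
  pos 15: y in {1,2}, choose 1; 2->1 ok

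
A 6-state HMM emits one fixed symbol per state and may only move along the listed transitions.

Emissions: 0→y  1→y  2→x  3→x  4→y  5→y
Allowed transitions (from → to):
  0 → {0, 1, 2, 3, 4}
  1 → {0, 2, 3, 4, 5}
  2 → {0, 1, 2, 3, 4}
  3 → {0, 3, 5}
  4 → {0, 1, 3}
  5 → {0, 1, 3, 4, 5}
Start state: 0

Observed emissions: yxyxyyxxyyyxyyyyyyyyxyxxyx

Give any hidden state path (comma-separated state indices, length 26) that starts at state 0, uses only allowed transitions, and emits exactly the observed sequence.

  t0 'y' -> {0,1,4,5}, take 0 (start)
  t1 'x' -> {2,3}, take 2 (0->2 ok)
  t2 'y' -> {0,1,4,5}, take 1 (2->1 ok)
  t3 'x' -> {2,3}, take 2 (1->2 ok)
  t4 'y' -> {0,1,4,5}, take 0 (2->0 ok)
  t5 'y' -> {0,1,4,5}, take 4 (0->4 ok)
  t6 'x' -> {2,3}, take 3 (4->3 ok)
  t7 'x' -> {2,3}, take 3 (3->3 ok)
  t8 'y' -> {0,1,4,5}, take 5 (3->5 ok)
  t9 'y' -> {0,1,4,5}, take 5 (5->5 ok)
  t10 'y' -> {0,1,4,5}, take 1 (5->1 ok)
  t11 'x' -> {2,3}, take 3 (1->3 ok)
  t12 'y' -> {0,1,4,5}, take 5 (3->5 ok)
  t13 'y' -> {0,1,4,5}, take 1 (5->1 ok)
  t14 'y' -> {0,1,4,5}, take 0 (1->0 ok)
  t15 'y' -> {0,1,4,5}, take 0 (0->0 ok)
  t16 'y' -> {0,1,4,5}, take 1 (0->1 ok)
  t17 'y' -> {0,1,4,5}, take 5 (1->5 ok)
  t18 'y' -> {0,1,4,5}, take 5 (5->5 ok)
  t19 'y' -> {0,1,4,5}, take 0 (5->0 ok)
  t20 'x' -> {2,3}, take 2 (0->2 ok)
  t21 'y' -> {0,1,4,5}, take 4 (2->4 ok)
  t22 'x' -> {2,3}, take 3 (4->3 ok)
  t23 'x' -> {2,3}, take 3 (3->3 ok)
  t24 'y' -> {0,1,4,5}, take 0 (3->0 ok)
  t25 'x' -> {2,3}, take 2 (0->2 ok)

0,2,1,2,0,4,3,3,5,5,1,3,5,1,0,0,1,5,5,0,2,4,3,3,0,2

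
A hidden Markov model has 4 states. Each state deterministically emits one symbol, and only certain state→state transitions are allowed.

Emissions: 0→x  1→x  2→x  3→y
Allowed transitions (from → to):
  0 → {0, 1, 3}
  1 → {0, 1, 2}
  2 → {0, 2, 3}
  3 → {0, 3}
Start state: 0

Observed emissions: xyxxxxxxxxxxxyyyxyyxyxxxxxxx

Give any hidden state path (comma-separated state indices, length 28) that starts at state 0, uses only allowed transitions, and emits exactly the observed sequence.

0,3,0,0,0,1,2,0,1,0,0,1,2,3,3,3,0,3,3,0,3,0,1,2,2,0,1,0

  0: obs=x cand={0,1,2} pick 0 [start]
  1: obs=y cand={3} pick 3 [0->3 ok]
  2: obs=x cand={0,1,2} pick 0 [3->0 ok]
  3: obs=x cand={0,1,2} pick 0 [0->0 ok]
  4: obs=x cand={0,1,2} pick 0 [0->0 ok]
  5: obs=x cand={0,1,2} pick 1 [0->1 ok]
  6: obs=x cand={0,1,2} pick 2 [1->2 ok]
  7: obs=x cand={0,1,2} pick 0 [2->0 ok]
  8: obs=x cand={0,1,2} pick 1 [0->1 ok]
  9: obs=x cand={0,1,2} pick 0 [1->0 ok]
  10: obs=x cand={0,1,2} pick 0 [0->0 ok]
  11: obs=x cand={0,1,2} pick 1 [0->1 ok]
  12: obs=x cand={0,1,2} pick 2 [1->2 ok]
  13: obs=y cand={3} pick 3 [2->3 ok]
  14: obs=y cand={3} pick 3 [3->3 ok]
  15: obs=y cand={3} pick 3 [3->3 ok]
  16: obs=x cand={0,1,2} pick 0 [3->0 ok]
  17: obs=y cand={3} pick 3 [0->3 ok]
  18: obs=y cand={3} pick 3 [3->3 ok]
  19: obs=x cand={0,1,2} pick 0 [3->0 ok]
  20: obs=y cand={3} pick 3 [0->3 ok]
  21: obs=x cand={0,1,2} pick 0 [3->0 ok]
  22: obs=x cand={0,1,2} pick 1 [0->1 ok]
  23: obs=x cand={0,1,2} pick 2 [1->2 ok]
  24: obs=x cand={0,1,2} pick 2 [2->2 ok]
  25: obs=x cand={0,1,2} pick 0 [2->0 ok]
  26: obs=x cand={0,1,2} pick 1 [0->1 ok]
  27: obs=x cand={0,1,2} pick 0 [1->0 ok]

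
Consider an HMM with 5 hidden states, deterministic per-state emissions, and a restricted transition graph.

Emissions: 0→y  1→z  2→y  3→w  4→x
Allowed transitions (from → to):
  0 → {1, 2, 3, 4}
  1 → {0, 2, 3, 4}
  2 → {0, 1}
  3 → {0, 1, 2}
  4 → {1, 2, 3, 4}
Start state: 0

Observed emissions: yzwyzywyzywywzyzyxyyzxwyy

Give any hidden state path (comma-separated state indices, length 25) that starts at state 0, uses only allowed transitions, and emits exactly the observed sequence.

  t0 'y' -> {0,2}, take 0 (start)
  t1 'z' -> {1}, take 1 (0->1 ok)
  t2 'w' -> {3}, take 3 (1->3 ok)
  t3 'y' -> {0,2}, take 2 (3->2 ok)
  t4 'z' -> {1}, take 1 (2->1 ok)
  t5 'y' -> {0,2}, take 0 (1->0 ok)
  t6 'w' -> {3}, take 3 (0->3 ok)
  t7 'y' -> {0,2}, take 0 (3->0 ok)
  t8 'z' -> {1}, take 1 (0->1 ok)
  t9 'y' -> {0,2}, take 0 (1->0 ok)
  t10 'w' -> {3}, take 3 (0->3 ok)
  t11 'y' -> {0,2}, take 0 (3->0 ok)
  t12 'w' -> {3}, take 3 (0->3 ok)
  t13 'z' -> {1}, take 1 (3->1 ok)
  t14 'y' -> {0,2}, take 2 (1->2 ok)
  t15 'z' -> {1}, take 1 (2->1 ok)
  t16 'y' -> {0,2}, take 0 (1->0 ok)
  t17 'x' -> {4}, take 4 (0->4 ok)
  t18 'y' -> {0,2}, take 2 (4->2 ok)
  t19 'y' -> {0,2}, take 0 (2->0 ok)
  t20 'z' -> {1}, take 1 (0->1 ok)
  t21 'x' -> {4}, take 4 (1->4 ok)
  t22 'w' -> {3}, take 3 (4->3 ok)
  t23 'y' -> {0,2}, take 0 (3->0 ok)
  t24 'y' -> {0,2}, take 2 (0->2 ok)

0,1,3,2,1,0,3,0,1,0,3,0,3,1,2,1,0,4,2,0,1,4,3,0,2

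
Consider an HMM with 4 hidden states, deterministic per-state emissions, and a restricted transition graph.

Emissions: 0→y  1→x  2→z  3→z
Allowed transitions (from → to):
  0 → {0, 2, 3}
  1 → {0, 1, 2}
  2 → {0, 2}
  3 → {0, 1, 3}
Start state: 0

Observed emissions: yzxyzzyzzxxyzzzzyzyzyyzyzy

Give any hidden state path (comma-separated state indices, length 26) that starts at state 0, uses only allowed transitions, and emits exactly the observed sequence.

  t0 'y' -> {0}, take 0 (start)
  t1 'z' -> {2,3}, take 3 (0->3 ok)
  t2 'x' -> {1}, take 1 (3->1 ok)
  t3 'y' -> {0}, take 0 (1->0 ok)
  t4 'z' -> {2,3}, take 2 (0->2 ok)
  t5 'z' -> {2,3}, take 2 (2->2 ok)
  t6 'y' -> {0}, take 0 (2->0 ok)
  t7 'z' -> {2,3}, take 3 (0->3 ok)
  t8 'z' -> {2,3}, take 3 (3->3 ok)
  t9 'x' -> {1}, take 1 (3->1 ok)
  t10 'x' -> {1}, take 1 (1->1 ok)
  t11 'y' -> {0}, take 0 (1->0 ok)
  t12 'z' -> {2,3}, take 2 (0->2 ok)
  t13 'z' -> {2,3}, take 2 (2->2 ok)
  t14 'z' -> {2,3}, take 2 (2->2 ok)
  t15 'z' -> {2,3}, take 2 (2->2 ok)
  t16 'y' -> {0}, take 0 (2->0 ok)
  t17 'z' -> {2,3}, take 3 (0->3 ok)
  t18 'y' -> {0}, take 0 (3->0 ok)
  t19 'z' -> {2,3}, take 3 (0->3 ok)
  t20 'y' -> {0}, take 0 (3->0 ok)
  t21 'y' -> {0}, take 0 (0->0 ok)
  t22 'z' -> {2,3}, take 2 (0->2 ok)
  t23 'y' -> {0}, take 0 (2->0 ok)
  t24 'z' -> {2,3}, take 3 (0->3 ok)
  t25 'y' -> {0}, take 0 (3->0 ok)

0,3,1,0,2,2,0,3,3,1,1,0,2,2,2,2,0,3,0,3,0,0,2,0,3,0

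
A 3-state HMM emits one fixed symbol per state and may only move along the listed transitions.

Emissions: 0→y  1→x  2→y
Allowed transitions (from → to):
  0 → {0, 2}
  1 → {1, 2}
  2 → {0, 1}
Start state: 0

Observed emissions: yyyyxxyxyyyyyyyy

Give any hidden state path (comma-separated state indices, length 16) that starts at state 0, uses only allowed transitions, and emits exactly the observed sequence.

  pos 0: y in {0,2}, choose 0; start
  pos 1: y in {0,2}, choose 2; 0->2 ok
  pos 2: y in {0,2}, choose 0; 2->0 ok
  pos 3: y in {0,2}, choose 2; 0->2 ok
  pos 4: x in {1}, choose 1; 2->1 ok
  pos 5: x in {1}, choose 1; 1->1 ok
  pos 6: y in {0,2}, choose 2; 1->2 ok
  pos 7: x in {1}, choose 1; 2->1 ok
  pos 8: y in {0,2}, choose 2; 1->2 ok
  pos 9: y in {0,2}, choose 0; 2->0 ok
  pos 10: y in {0,2}, choose 0; 0->0 ok
  pos 11: y in {0,2}, choose 0; 0->0 ok
  pos 12: y in {0,2}, choose 0; 0->0 ok
  pos 13: y in {0,2}, choose 2; 0->2 ok
  pos 14: y in {0,2}, choose 0; 2->0 ok
  pos 15: y in {0,2}, choose 2; 0->2 ok

0,2,0,2,1,1,2,1,2,0,0,0,0,2,0,2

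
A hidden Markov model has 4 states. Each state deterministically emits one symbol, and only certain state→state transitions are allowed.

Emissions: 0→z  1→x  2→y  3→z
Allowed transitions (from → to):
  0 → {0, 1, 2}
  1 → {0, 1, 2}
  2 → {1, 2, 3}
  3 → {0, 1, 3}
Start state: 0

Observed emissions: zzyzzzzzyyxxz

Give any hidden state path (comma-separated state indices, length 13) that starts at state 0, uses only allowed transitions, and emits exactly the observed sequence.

  [0] z  {0,3}  => 0  start
  [1] z  {0,3}  => 0  0->0 ok
  [2] y  {2}  => 2  0->2 ok
  [3] z  {0,3}  => 3  2->3 ok
  [4] z  {0,3}  => 3  3->3 ok
  [5] z  {0,3}  => 3  3->3 ok
  [6] z  {0,3}  => 3  3->3 ok
  [7] z  {0,3}  => 0  3->0 ok
  [8] y  {2}  => 2  0->2 ok
  [9] y  {2}  => 2  2->2 ok
  [10] x  {1}  => 1  2->1 ok
  [11] x  {1}  => 1  1->1 ok
  [12] z  {0,3}  => 0  1->0 ok

0,0,2,3,3,3,3,0,2,2,1,1,0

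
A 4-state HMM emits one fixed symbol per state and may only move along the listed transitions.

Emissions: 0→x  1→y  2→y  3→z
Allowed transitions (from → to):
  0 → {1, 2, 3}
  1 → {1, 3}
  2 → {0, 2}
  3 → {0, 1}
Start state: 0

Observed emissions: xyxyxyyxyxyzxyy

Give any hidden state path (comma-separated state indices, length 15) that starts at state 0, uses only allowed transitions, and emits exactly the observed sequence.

0,2,0,2,0,2,2,0,2,0,1,3,0,1,1

  pos 0: x in {0}, choose 0; start
  pos 1: y in {1,2}, choose 2; 0->2 ok
  pos 2: x in {0}, choose 0; 2->0 ok
  pos 3: y in {1,2}, choose 2; 0->2 ok
  pos 4: x in {0}, choose 0; 2->0 ok
  pos 5: y in {1,2}, choose 2; 0->2 ok
  pos 6: y in {1,2}, choose 2; 2->2 ok
  pos 7: x in {0}, choose 0; 2->0 ok
  pos 8: y in {1,2}, choose 2; 0->2 ok
  pos 9: x in {0}, choose 0; 2->0 ok
  pos 10: y in {1,2}, choose 1; 0->1 ok
  pos 11: z in {3}, choose 3; 1->3 ok
  pos 12: x in {0}, choose 0; 3->0 ok
  pos 13: y in {1,2}, choose 1; 0->1 ok
  pos 14: y in {1,2}, choose 1; 1->1 ok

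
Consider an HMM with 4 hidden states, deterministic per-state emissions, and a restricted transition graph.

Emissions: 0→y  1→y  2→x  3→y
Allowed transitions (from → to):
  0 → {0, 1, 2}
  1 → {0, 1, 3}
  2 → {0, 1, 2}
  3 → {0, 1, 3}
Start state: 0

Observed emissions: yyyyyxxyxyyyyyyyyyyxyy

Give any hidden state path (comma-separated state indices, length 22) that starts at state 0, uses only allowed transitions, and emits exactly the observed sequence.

  0: obs=y cand={0,1,3} pick 0 [start]
  1: obs=y cand={0,1,3} pick 1 [0->1 ok]
  2: obs=y cand={0,1,3} pick 1 [1->1 ok]
  3: obs=y cand={0,1,3} pick 1 [1->1 ok]
  4: obs=y cand={0,1,3} pick 0 [1->0 ok]
  5: obs=x cand={2} pick 2 [0->2 ok]
  6: obs=x cand={2} pick 2 [2->2 ok]
  7: obs=y cand={0,1,3} pick 0 [2->0 ok]
  8: obs=x cand={2} pick 2 [0->2 ok]
  9: obs=y cand={0,1,3} pick 1 [2->1 ok]
  10: obs=y cand={0,1,3} pick 3 [1->3 ok]
  11: obs=y cand={0,1,3} pick 3 [3->3 ok]
  12: obs=y cand={0,1,3} pick 0 [3->0 ok]
  13: obs=y cand={0,1,3} pick 0 [0->0 ok]
  14: obs=y cand={0,1,3} pick 1 [0->1 ok]
  15: obs=y cand={0,1,3} pick 1 [1->1 ok]
  16: obs=y cand={0,1,3} pick 0 [1->0 ok]
  17: obs=y cand={0,1,3} pick 1 [0->1 ok]
  18: obs=y cand={0,1,3} pick 0 [1->0 ok]
  19: obs=x cand={2} pick 2 [0->2 ok]
  20: obs=y cand={0,1,3} pick 1 [2->1 ok]
  21: obs=y cand={0,1,3} pick 3 [1->3 ok]

0,1,1,1,0,2,2,0,2,1,3,3,0,0,1,1,0,1,0,2,1,3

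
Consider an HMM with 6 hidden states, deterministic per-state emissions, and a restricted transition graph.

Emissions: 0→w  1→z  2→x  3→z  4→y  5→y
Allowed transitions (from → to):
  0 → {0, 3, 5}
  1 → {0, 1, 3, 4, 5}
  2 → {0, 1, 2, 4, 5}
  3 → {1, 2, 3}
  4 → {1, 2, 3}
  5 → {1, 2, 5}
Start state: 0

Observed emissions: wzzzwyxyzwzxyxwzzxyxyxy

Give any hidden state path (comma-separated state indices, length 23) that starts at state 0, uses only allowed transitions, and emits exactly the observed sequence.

  pos 0: w in {0}, choose 0; start
  pos 1: z in {1,3}, choose 3; 0->3 ok
  pos 2: z in {1,3}, choose 1; 3->1 ok
  pos 3: z in {1,3}, choose 1; 1->1 ok
  pos 4: w in {0}, choose 0; 1->0 ok
  pos 5: y in {4,5}, choose 5; 0->5 ok
  pos 6: x in {2}, choose 2; 5->2 ok
  pos 7: y in {4,5}, choose 5; 2->5 ok
  pos 8: z in {1,3}, choose 1; 5->1 ok
  pos 9: w in {0}, choose 0; 1->0 ok
  pos 10: z in {1,3}, choose 3; 0->3 ok
  pos 11: x in {2}, choose 2; 3->2 ok
  pos 12: y in {4,5}, choose 4; 2->4 ok
  pos 13: x in {2}, choose 2; 4->2 ok
  pos 14: w in {0}, choose 0; 2->0 ok
  pos 15: z in {1,3}, choose 3; 0->3 ok
  pos 16: z in {1,3}, choose 3; 3->3 ok
  pos 17: x in {2}, choose 2; 3->2 ok
  pos 18: y in {4,5}, choose 5; 2->5 ok
  pos 19: x in {2}, choose 2; 5->2 ok
  pos 20: y in {4,5}, choose 5; 2->5 ok
  pos 21: x in {2}, choose 2; 5->2 ok
  pos 22: y in {4,5}, choose 4; 2->4 ok

0,3,1,1,0,5,2,5,1,0,3,2,4,2,0,3,3,2,5,2,5,2,4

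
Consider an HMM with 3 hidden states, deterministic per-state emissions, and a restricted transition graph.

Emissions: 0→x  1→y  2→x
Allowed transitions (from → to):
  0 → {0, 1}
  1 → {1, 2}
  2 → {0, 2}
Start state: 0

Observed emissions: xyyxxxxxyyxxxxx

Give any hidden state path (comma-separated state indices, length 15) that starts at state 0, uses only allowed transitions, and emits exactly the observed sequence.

0,1,1,2,2,2,0,0,1,1,2,2,0,0,0

  0: obs=x cand={0,2} pick 0 [start]
  1: obs=y cand={1} pick 1 [0->1 ok]
  2: obs=y cand={1} pick 1 [1->1 ok]
  3: obs=x cand={0,2} pick 2 [1->2 ok]
  4: obs=x cand={0,2} pick 2 [2->2 ok]
  5: obs=x cand={0,2} pick 2 [2->2 ok]
  6: obs=x cand={0,2} pick 0 [2->0 ok]
  7: obs=x cand={0,2} pick 0 [0->0 ok]
  8: obs=y cand={1} pick 1 [0->1 ok]
  9: obs=y cand={1} pick 1 [1->1 ok]
  10: obs=x cand={0,2} pick 2 [1->2 ok]
  11: obs=x cand={0,2} pick 2 [2->2 ok]
  12: obs=x cand={0,2} pick 0 [2->0 ok]
  13: obs=x cand={0,2} pick 0 [0->0 ok]
  14: obs=x cand={0,2} pick 0 [0->0 ok]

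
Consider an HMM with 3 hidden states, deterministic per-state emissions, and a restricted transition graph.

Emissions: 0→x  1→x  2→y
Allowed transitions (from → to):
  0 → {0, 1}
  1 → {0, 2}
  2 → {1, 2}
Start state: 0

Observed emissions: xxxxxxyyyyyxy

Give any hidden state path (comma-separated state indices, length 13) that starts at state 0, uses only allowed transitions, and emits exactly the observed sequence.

  pos 0: x in {0,1}, choose 0; start
  pos 1: x in {0,1}, choose 1; 0->1 ok
  pos 2: x in {0,1}, choose 0; 1->0 ok
  pos 3: x in {0,1}, choose 0; 0->0 ok
  pos 4: x in {0,1}, choose 0; 0->0 ok
  pos 5: x in {0,1}, choose 1; 0->1 ok
  pos 6: y in {2}, choose 2; 1->2 ok
  pos 7: y in {2}, choose 2; 2->2 ok
  pos 8: y in {2}, choose 2; 2->2 ok
  pos 9: y in {2}, choose 2; 2->2 ok
  pos 10: y in {2}, choose 2; 2->2 ok
  pos 11: x in {0,1}, choose 1; 2->1 ok
  pos 12: y in {2}, choose 2; 1->2 ok

0,1,0,0,0,1,2,2,2,2,2,1,2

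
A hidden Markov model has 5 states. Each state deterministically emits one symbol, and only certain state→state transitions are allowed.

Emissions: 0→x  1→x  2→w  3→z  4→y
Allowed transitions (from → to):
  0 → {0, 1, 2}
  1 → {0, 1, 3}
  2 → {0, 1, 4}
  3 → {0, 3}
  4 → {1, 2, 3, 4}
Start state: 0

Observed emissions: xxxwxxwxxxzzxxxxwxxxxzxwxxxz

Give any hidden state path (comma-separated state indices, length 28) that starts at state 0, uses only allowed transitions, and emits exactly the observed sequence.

0,1,0,2,1,0,2,0,0,1,3,3,0,1,1,0,2,0,0,1,1,3,0,2,1,0,1,3

  t0 'x' -> {0,1}, take 0 (start)
  t1 'x' -> {0,1}, take 1 (0->1 ok)
  t2 'x' -> {0,1}, take 0 (1->0 ok)
  t3 'w' -> {2}, take 2 (0->2 ok)
  t4 'x' -> {0,1}, take 1 (2->1 ok)
  t5 'x' -> {0,1}, take 0 (1->0 ok)
  t6 'w' -> {2}, take 2 (0->2 ok)
  t7 'x' -> {0,1}, take 0 (2->0 ok)
  t8 'x' -> {0,1}, take 0 (0->0 ok)
  t9 'x' -> {0,1}, take 1 (0->1 ok)
  t10 'z' -> {3}, take 3 (1->3 ok)
  t11 'z' -> {3}, take 3 (3->3 ok)
  t12 'x' -> {0,1}, take 0 (3->0 ok)
  t13 'x' -> {0,1}, take 1 (0->1 ok)
  t14 'x' -> {0,1}, take 1 (1->1 ok)
  t15 'x' -> {0,1}, take 0 (1->0 ok)
  t16 'w' -> {2}, take 2 (0->2 ok)
  t17 'x' -> {0,1}, take 0 (2->0 ok)
  t18 'x' -> {0,1}, take 0 (0->0 ok)
  t19 'x' -> {0,1}, take 1 (0->1 ok)
  t20 'x' -> {0,1}, take 1 (1->1 ok)
  t21 'z' -> {3}, take 3 (1->3 ok)
  t22 'x' -> {0,1}, take 0 (3->0 ok)
  t23 'w' -> {2}, take 2 (0->2 ok)
  t24 'x' -> {0,1}, take 1 (2->1 ok)
  t25 'x' -> {0,1}, take 0 (1->0 ok)
  t26 'x' -> {0,1}, take 1 (0->1 ok)
  t27 'z' -> {3}, take 3 (1->3 ok)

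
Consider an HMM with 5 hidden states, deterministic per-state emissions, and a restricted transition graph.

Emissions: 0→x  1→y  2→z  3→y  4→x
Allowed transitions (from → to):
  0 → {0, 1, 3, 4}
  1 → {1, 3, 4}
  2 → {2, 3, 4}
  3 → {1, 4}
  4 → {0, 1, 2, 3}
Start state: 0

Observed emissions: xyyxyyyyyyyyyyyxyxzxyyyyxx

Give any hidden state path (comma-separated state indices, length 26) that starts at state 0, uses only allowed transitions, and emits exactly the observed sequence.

  0: obs=x cand={0,4} pick 0 [start]
  1: obs=y cand={1,3} pick 1 [0->1 ok]
  2: obs=y cand={1,3} pick 1 [1->1 ok]
  3: obs=x cand={0,4} pick 4 [1->4 ok]
  4: obs=y cand={1,3} pick 1 [4->1 ok]
  5: obs=y cand={1,3} pick 3 [1->3 ok]
  6: obs=y cand={1,3} pick 1 [3->1 ok]
  7: obs=y cand={1,3} pick 1 [1->1 ok]
  8: obs=y cand={1,3} pick 1 [1->1 ok]
  9: obs=y cand={1,3} pick 3 [1->3 ok]
  10: obs=y cand={1,3} pick 1 [3->1 ok]
  11: obs=y cand={1,3} pick 1 [1->1 ok]
  12: obs=y cand={1,3} pick 3 [1->3 ok]
  13: obs=y cand={1,3} pick 1 [3->1 ok]
  14: obs=y cand={1,3} pick 1 [1->1 ok]
  15: obs=x cand={0,4} pick 4 [1->4 ok]
  16: obs=y cand={1,3} pick 1 [4->1 ok]
  17: obs=x cand={0,4} pick 4 [1->4 ok]
  18: obs=z cand={2} pick 2 [4->2 ok]
  19: obs=x cand={0,4} pick 4 [2->4 ok]
  20: obs=y cand={1,3} pick 1 [4->1 ok]
  21: obs=y cand={1,3} pick 3 [1->3 ok]
  22: obs=y cand={1,3} pick 1 [3->1 ok]
  23: obs=y cand={1,3} pick 3 [1->3 ok]
  24: obs=x cand={0,4} pick 4 [3->4 ok]
  25: obs=x cand={0,4} pick 0 [4->0 ok]

0,1,1,4,1,3,1,1,1,3,1,1,3,1,1,4,1,4,2,4,1,3,1,3,4,0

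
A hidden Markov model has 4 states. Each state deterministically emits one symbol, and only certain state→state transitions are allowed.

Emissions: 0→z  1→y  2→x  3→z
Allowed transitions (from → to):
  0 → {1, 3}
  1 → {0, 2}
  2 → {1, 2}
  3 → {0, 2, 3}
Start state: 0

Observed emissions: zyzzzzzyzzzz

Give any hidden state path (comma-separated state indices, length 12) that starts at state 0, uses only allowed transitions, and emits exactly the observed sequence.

  [0] z  {0,3}  => 0  start
  [1] y  {1}  => 1  0->1 ok
  [2] z  {0,3}  => 0  1->0 ok
  [3] z  {0,3}  => 3  0->3 ok
  [4] z  {0,3}  => 3  3->3 ok
  [5] z  {0,3}  => 3  3->3 ok
  [6] z  {0,3}  => 0  3->0 ok
  [7] y  {1}  => 1  0->1 ok
  [8] z  {0,3}  => 0  1->0 ok
  [9] z  {0,3}  => 3  0->3 ok
  [10] z  {0,3}  => 0  3->0 ok
  [11] z  {0,3}  => 3  0->3 ok

0,1,0,3,3,3,0,1,0,3,0,3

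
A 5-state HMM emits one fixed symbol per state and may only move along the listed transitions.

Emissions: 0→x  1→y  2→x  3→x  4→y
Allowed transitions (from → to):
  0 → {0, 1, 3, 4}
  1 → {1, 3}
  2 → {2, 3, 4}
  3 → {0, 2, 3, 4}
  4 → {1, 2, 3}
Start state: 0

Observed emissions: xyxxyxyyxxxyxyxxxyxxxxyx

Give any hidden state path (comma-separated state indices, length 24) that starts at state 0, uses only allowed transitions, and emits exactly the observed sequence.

0,1,3,2,4,2,4,1,3,3,0,1,3,4,3,0,0,4,2,2,2,3,4,2

  t0 'x' -> {0,2,3}, take 0 (start)
  t1 'y' -> {1,4}, take 1 (0->1 ok)
  t2 'x' -> {0,2,3}, take 3 (1->3 ok)
  t3 'x' -> {0,2,3}, take 2 (3->2 ok)
  t4 'y' -> {1,4}, take 4 (2->4 ok)
  t5 'x' -> {0,2,3}, take 2 (4->2 ok)
  t6 'y' -> {1,4}, take 4 (2->4 ok)
  t7 'y' -> {1,4}, take 1 (4->1 ok)
  t8 'x' -> {0,2,3}, take 3 (1->3 ok)
  t9 'x' -> {0,2,3}, take 3 (3->3 ok)
  t10 'x' -> {0,2,3}, take 0 (3->0 ok)
  t11 'y' -> {1,4}, take 1 (0->1 ok)
  t12 'x' -> {0,2,3}, take 3 (1->3 ok)
  t13 'y' -> {1,4}, take 4 (3->4 ok)
  t14 'x' -> {0,2,3}, take 3 (4->3 ok)
  t15 'x' -> {0,2,3}, take 0 (3->0 ok)
  t16 'x' -> {0,2,3}, take 0 (0->0 ok)
  t17 'y' -> {1,4}, take 4 (0->4 ok)
  t18 'x' -> {0,2,3}, take 2 (4->2 ok)
  t19 'x' -> {0,2,3}, take 2 (2->2 ok)
  t20 'x' -> {0,2,3}, take 2 (2->2 ok)
  t21 'x' -> {0,2,3}, take 3 (2->3 ok)
  t22 'y' -> {1,4}, take 4 (3->4 ok)
  t23 'x' -> {0,2,3}, take 2 (4->2 ok)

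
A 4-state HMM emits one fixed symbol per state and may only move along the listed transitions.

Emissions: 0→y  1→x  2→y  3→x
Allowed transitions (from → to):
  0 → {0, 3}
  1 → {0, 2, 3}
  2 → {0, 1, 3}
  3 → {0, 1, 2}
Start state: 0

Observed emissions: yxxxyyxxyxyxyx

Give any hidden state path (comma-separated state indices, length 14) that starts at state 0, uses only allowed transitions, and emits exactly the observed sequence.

0,3,1,3,0,0,3,1,2,3,2,1,0,3

  t0 'y' -> {0,2}, take 0 (start)
  t1 'x' -> {1,3}, take 3 (0->3 ok)
  t2 'x' -> {1,3}, take 1 (3->1 ok)
  t3 'x' -> {1,3}, take 3 (1->3 ok)
  t4 'y' -> {0,2}, take 0 (3->0 ok)
  t5 'y' -> {0,2}, take 0 (0->0 ok)
  t6 'x' -> {1,3}, take 3 (0->3 ok)
  t7 'x' -> {1,3}, take 1 (3->1 ok)
  t8 'y' -> {0,2}, take 2 (1->2 ok)
  t9 'x' -> {1,3}, take 3 (2->3 ok)
  t10 'y' -> {0,2}, take 2 (3->2 ok)
  t11 'x' -> {1,3}, take 1 (2->1 ok)
  t12 'y' -> {0,2}, take 0 (1->0 ok)
  t13 'x' -> {1,3}, take 3 (0->3 ok)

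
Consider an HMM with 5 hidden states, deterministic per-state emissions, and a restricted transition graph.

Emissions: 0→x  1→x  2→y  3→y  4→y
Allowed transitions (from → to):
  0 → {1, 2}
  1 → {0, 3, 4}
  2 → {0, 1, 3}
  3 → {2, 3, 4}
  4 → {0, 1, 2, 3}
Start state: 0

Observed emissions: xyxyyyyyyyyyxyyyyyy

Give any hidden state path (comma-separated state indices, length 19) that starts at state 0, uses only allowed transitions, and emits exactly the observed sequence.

  t0 'x' -> {0,1}, take 0 (start)
  t1 'y' -> {2,3,4}, take 2 (0->2 ok)
  t2 'x' -> {0,1}, take 1 (2->1 ok)
  t3 'y' -> {2,3,4}, take 3 (1->3 ok)
  t4 'y' -> {2,3,4}, take 2 (3->2 ok)
  t5 'y' -> {2,3,4}, take 3 (2->3 ok)
  t6 'y' -> {2,3,4}, take 3 (3->3 ok)
  t7 'y' -> {2,3,4}, take 2 (3->2 ok)
  t8 'y' -> {2,3,4}, take 3 (2->3 ok)
  t9 'y' -> {2,3,4}, take 2 (3->2 ok)
  t10 'y' -> {2,3,4}, take 3 (2->3 ok)
  t11 'y' -> {2,3,4}, take 4 (3->4 ok)
  t12 'x' -> {0,1}, take 1 (4->1 ok)
  t13 'y' -> {2,3,4}, take 3 (1->3 ok)
  t14 'y' -> {2,3,4}, take 4 (3->4 ok)
  t15 'y' -> {2,3,4}, take 3 (4->3 ok)
  t16 'y' -> {2,3,4}, take 3 (3->3 ok)
  t17 'y' -> {2,3,4}, take 4 (3->4 ok)
  t18 'y' -> {2,3,4}, take 3 (4->3 ok)

0,2,1,3,2,3,3,2,3,2,3,4,1,3,4,3,3,4,3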